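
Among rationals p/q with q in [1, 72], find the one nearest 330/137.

Expand x = 330/137 as a continued fraction with the Euclidean algorithm:
  330 = 2*137 + 56, so a_0 = 2.
  137 = 2*56 + 25, so a_1 = 2.
  56 = 2*25 + 6, so a_2 = 2.
  25 = 4*6 + 1, so a_3 = 4.
  6 = 6*1 + 0, so a_4 = 6.
so x = [2; 2, 2, 4, 6].
Convergents (p_i = a_i*p_{i-1} + p_{i-2}, q_i = a_i*q_{i-1} + q_{i-2} with p_{-2}=0, p_{-1}=1, q_{-2}=1, q_{-1}=0), until the denominator exceeds 72:
  i=0: a_0=2, p_0 = 2*1 + 0 = 2, q_0 = 2*0 + 1 = 1.
  i=1: a_1=2, p_1 = 2*2 + 1 = 5, q_1 = 2*1 + 0 = 2.
  i=2: a_2=2, p_2 = 2*5 + 2 = 12, q_2 = 2*2 + 1 = 5.
  i=3: a_3=4, p_3 = 4*12 + 5 = 53, q_3 = 4*5 + 2 = 22.
  i=4: a_4=6, p_4 = 6*53 + 12 = 330, q_4 = 6*22 + 5 = 137.
q_4 = 137 > 72, so the last convergent with denominator <= 72 is p_3/q_3 = 53/22.
The closest fraction with denominator <= 72 is either p_3/q_3 or the intermediate fraction (k*p_3 + p_2)/(k*q_3 + q_2) with the largest k >= 1 whose denominator stays <= 72; these approach x as k grows, and every other convergent or intermediate fraction in range is farther away.
Largest k: floor((72 - q_2)/q_3) = floor((72 - 5)/22) = 3.
That gives (3*53 + 12)/(3*22 + 5) = 171/71.
Compare the errors: |x - 53/22| = |330*22 - 53*137|/(137*22) = 1/3014, and |x - 171/71| = |330*71 - 171*137|/(137*71) = 3/9727.
Cross-multiplying, 3*3014 = 9042 < 9727 = 1*9727, so 3/9727 is smaller: the intermediate fraction 171/71 is closer to x than 53/22.

171/71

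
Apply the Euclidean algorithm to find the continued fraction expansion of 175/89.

[1; 1, 28, 1, 2]

Run the Euclidean algorithm on 175 and 89; the successive quotients are the partial quotients a_0, a_1, ... (each step inverts the fractional part left over by the previous one):
  175 = 1*89 + 86, so a_0 = 1.
  89 = 1*86 + 3, so a_1 = 1.
  86 = 28*3 + 2, so a_2 = 28.
  3 = 1*2 + 1, so a_3 = 1.
  2 = 2*1 + 0, so a_4 = 2.
The remainder reaches 0 after 5 divisions, so the expansion has 5 partial quotients, read off in order.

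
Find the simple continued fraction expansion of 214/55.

[3; 1, 8, 6]

Run the Euclidean algorithm on 214 and 55; the successive quotients are the partial quotients a_0, a_1, ... (each step inverts the fractional part left over by the previous one):
  214 = 3*55 + 49, so a_0 = 3.
  55 = 1*49 + 6, so a_1 = 1.
  49 = 8*6 + 1, so a_2 = 8.
  6 = 6*1 + 0, so a_3 = 6.
The remainder reaches 0 after 4 divisions, so the expansion has 4 partial quotients, read off in order.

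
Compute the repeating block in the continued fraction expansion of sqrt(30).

[5; (2, 10)]

Write x_i = (sqrt(30) + m_i)/d_i with (m_0, d_0) = (0, 1). a_0 = floor(sqrt(30)) = 5, since 5^2 = 25 <= 30 < 36 = 6^2.
Iterate m_{i+1} = d_i*a_i - m_i, d_{i+1} = (30 - m_{i+1}^2)/d_i, a_{i+1} = floor((a_0 + m_{i+1})/d_{i+1}):
  m_1 = 1*5 - 0 = 5, d_1 = (30 - 5^2)/1 = 5/1 = 5, a_1 = floor((5 + 5)/5) = 2.
  m_2 = 5*2 - 5 = 5, d_2 = (30 - 5^2)/5 = 5/5 = 1, a_2 = floor((5 + 5)/1) = 10.
  m_3 = 1*10 - 5 = 5, d_3 = (30 - 5^2)/1 = 5/1 = 5: (m_3, d_3) = (m_1, d_1) = (5, 5), so from here the quotients repeat a_1, a_2; the period length is 2.
Hence the expansion of sqrt(30) is a_0 = 5 followed by the repeating block 2, 10 (period 2).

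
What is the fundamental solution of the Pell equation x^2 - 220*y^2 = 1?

First expand sqrt(220) as a continued fraction. With x_i = (sqrt(220) + m_i)/d_i and (m_0, d_0) = (0, 1): a_0 = floor(sqrt(220)) = 14, since 14^2 = 196 <= 220 < 225 = 15^2.
Iterate m_{i+1} = d_i*a_i - m_i, d_{i+1} = (220 - m_{i+1}^2)/d_i, a_{i+1} = floor((a_0 + m_{i+1})/d_{i+1}):
  m_1 = 1*14 - 0 = 14, d_1 = (220 - 14^2)/1 = 24/1 = 24, a_1 = floor((14 + 14)/24) = 1.
  m_2 = 24*1 - 14 = 10, d_2 = (220 - 10^2)/24 = 120/24 = 5, a_2 = floor((14 + 10)/5) = 4.
  m_3 = 5*4 - 10 = 10, d_3 = (220 - 10^2)/5 = 120/5 = 24, a_3 = floor((14 + 10)/24) = 1.
  m_4 = 24*1 - 10 = 14, d_4 = (220 - 14^2)/24 = 24/24 = 1, a_4 = floor((14 + 14)/1) = 28.
  m_5 = 1*28 - 14 = 14, d_5 = (220 - 14^2)/1 = 24/1 = 24: (m_5, d_5) = (m_1, d_1) = (14, 24), so from here the quotients repeat a_1, ..., a_4; the period length is 4.
So sqrt(220) = [14; (1, 4, 1, 28)] with period length k = 4.
k is even, so the fundamental solution of x^2 - 220y^2 = 1 is (p_{k-1}, q_{k-1}) = (p_3, q_3); compute convergents through index 3.
Convergents (p_i = a_i*p_{i-1} + p_{i-2}, q_i = a_i*q_{i-1} + q_{i-2} with p_{-2}=0, p_{-1}=1, q_{-2}=1, q_{-1}=0):
  i=0: a_0=14, p_0 = 14*1 + 0 = 14, q_0 = 14*0 + 1 = 1.
  i=1: a_1=1, p_1 = 1*14 + 1 = 15, q_1 = 1*1 + 0 = 1.
  i=2: a_2=4, p_2 = 4*15 + 14 = 74, q_2 = 4*1 + 1 = 5.
  i=3: a_3=1, p_3 = 1*74 + 15 = 89, q_3 = 1*5 + 1 = 6.
Check: 89^2 - 220*6^2 = 7921 - 7920 = 1, so (x, y) = (89, 6) solves the equation, and by the theorem it is the least positive solution.

(x, y) = (89, 6)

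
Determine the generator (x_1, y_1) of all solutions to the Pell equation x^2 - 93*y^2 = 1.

(x, y) = (12151, 1260)

First expand sqrt(93) as a continued fraction. With x_i = (sqrt(93) + m_i)/d_i and (m_0, d_0) = (0, 1): a_0 = floor(sqrt(93)) = 9, since 9^2 = 81 <= 93 < 100 = 10^2.
Iterate m_{i+1} = d_i*a_i - m_i, d_{i+1} = (93 - m_{i+1}^2)/d_i, a_{i+1} = floor((a_0 + m_{i+1})/d_{i+1}):
  m_1 = 1*9 - 0 = 9, d_1 = (93 - 9^2)/1 = 12/1 = 12, a_1 = floor((9 + 9)/12) = 1.
  m_2 = 12*1 - 9 = 3, d_2 = (93 - 3^2)/12 = 84/12 = 7, a_2 = floor((9 + 3)/7) = 1.
  m_3 = 7*1 - 3 = 4, d_3 = (93 - 4^2)/7 = 77/7 = 11, a_3 = floor((9 + 4)/11) = 1.
  m_4 = 11*1 - 4 = 7, d_4 = (93 - 7^2)/11 = 44/11 = 4, a_4 = floor((9 + 7)/4) = 4.
  m_5 = 4*4 - 7 = 9, d_5 = (93 - 9^2)/4 = 12/4 = 3, a_5 = floor((9 + 9)/3) = 6.
  m_6 = 3*6 - 9 = 9, d_6 = (93 - 9^2)/3 = 12/3 = 4, a_6 = floor((9 + 9)/4) = 4.
  m_7 = 4*4 - 9 = 7, d_7 = (93 - 7^2)/4 = 44/4 = 11, a_7 = floor((9 + 7)/11) = 1.
  m_8 = 11*1 - 7 = 4, d_8 = (93 - 4^2)/11 = 77/11 = 7, a_8 = floor((9 + 4)/7) = 1.
  m_9 = 7*1 - 4 = 3, d_9 = (93 - 3^2)/7 = 84/7 = 12, a_9 = floor((9 + 3)/12) = 1.
  m_10 = 12*1 - 3 = 9, d_10 = (93 - 9^2)/12 = 12/12 = 1, a_10 = floor((9 + 9)/1) = 18.
  m_11 = 1*18 - 9 = 9, d_11 = (93 - 9^2)/1 = 12/1 = 12: (m_11, d_11) = (m_1, d_1) = (9, 12), so from here the quotients repeat a_1, ..., a_10; the period length is 10.
So sqrt(93) = [9; (1, 1, 1, 4, 6, 4, 1, 1, 1, 18)] with period length k = 10.
k is even, so the fundamental solution of x^2 - 93y^2 = 1 is (p_{k-1}, q_{k-1}) = (p_9, q_9); compute convergents through index 9.
Convergents (p_i = a_i*p_{i-1} + p_{i-2}, q_i = a_i*q_{i-1} + q_{i-2} with p_{-2}=0, p_{-1}=1, q_{-2}=1, q_{-1}=0):
  i=0: a_0=9, p_0 = 9*1 + 0 = 9, q_0 = 9*0 + 1 = 1.
  i=1: a_1=1, p_1 = 1*9 + 1 = 10, q_1 = 1*1 + 0 = 1.
  i=2: a_2=1, p_2 = 1*10 + 9 = 19, q_2 = 1*1 + 1 = 2.
  i=3: a_3=1, p_3 = 1*19 + 10 = 29, q_3 = 1*2 + 1 = 3.
  i=4: a_4=4, p_4 = 4*29 + 19 = 135, q_4 = 4*3 + 2 = 14.
  i=5: a_5=6, p_5 = 6*135 + 29 = 839, q_5 = 6*14 + 3 = 87.
  i=6: a_6=4, p_6 = 4*839 + 135 = 3491, q_6 = 4*87 + 14 = 362.
  i=7: a_7=1, p_7 = 1*3491 + 839 = 4330, q_7 = 1*362 + 87 = 449.
  i=8: a_8=1, p_8 = 1*4330 + 3491 = 7821, q_8 = 1*449 + 362 = 811.
  i=9: a_9=1, p_9 = 1*7821 + 4330 = 12151, q_9 = 1*811 + 449 = 1260.
Check: 12151^2 - 93*1260^2 = 147646801 - 147646800 = 1, so (x, y) = (12151, 1260) solves the equation, and by the theorem it is the least positive solution.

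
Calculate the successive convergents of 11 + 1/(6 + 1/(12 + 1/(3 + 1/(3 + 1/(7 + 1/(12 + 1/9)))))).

Using the convergent recurrence p_i = a_i*p_{i-1} + p_{i-2}, q_i = a_i*q_{i-1} + q_{i-2} with p_{-2}=0, p_{-1}=1, q_{-2}=1, q_{-1}=0:
  i=0: a_0=11, p_0 = 11*1 + 0 = 11, q_0 = 11*0 + 1 = 1.
  i=1: a_1=6, p_1 = 6*11 + 1 = 67, q_1 = 6*1 + 0 = 6.
  i=2: a_2=12, p_2 = 12*67 + 11 = 815, q_2 = 12*6 + 1 = 73.
  i=3: a_3=3, p_3 = 3*815 + 67 = 2512, q_3 = 3*73 + 6 = 225.
  i=4: a_4=3, p_4 = 3*2512 + 815 = 8351, q_4 = 3*225 + 73 = 748.
  i=5: a_5=7, p_5 = 7*8351 + 2512 = 60969, q_5 = 7*748 + 225 = 5461.
  i=6: a_6=12, p_6 = 12*60969 + 8351 = 739979, q_6 = 12*5461 + 748 = 66280.
  i=7: a_7=9, p_7 = 9*739979 + 60969 = 6720780, q_7 = 9*66280 + 5461 = 601981.

11/1, 67/6, 815/73, 2512/225, 8351/748, 60969/5461, 739979/66280, 6720780/601981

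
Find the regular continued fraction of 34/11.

[3; 11]

Run the Euclidean algorithm on 34 and 11; the successive quotients are the partial quotients a_0, a_1, ... (each step inverts the fractional part left over by the previous one):
  34 = 3*11 + 1, so a_0 = 3.
  11 = 11*1 + 0, so a_1 = 11.
The remainder reaches 0 after 2 divisions, so the expansion has 2 partial quotients, read off in order.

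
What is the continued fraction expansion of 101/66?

[1; 1, 1, 7, 1, 3]

Run the Euclidean algorithm on 101 and 66; the successive quotients are the partial quotients a_0, a_1, ... (each step inverts the fractional part left over by the previous one):
  101 = 1*66 + 35, so a_0 = 1.
  66 = 1*35 + 31, so a_1 = 1.
  35 = 1*31 + 4, so a_2 = 1.
  31 = 7*4 + 3, so a_3 = 7.
  4 = 1*3 + 1, so a_4 = 1.
  3 = 3*1 + 0, so a_5 = 3.
The remainder reaches 0 after 6 divisions, so the expansion has 6 partial quotients, read off in order.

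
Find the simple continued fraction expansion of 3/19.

[0; 6, 3]

Run the Euclidean algorithm on 3 and 19; the successive quotients are the partial quotients a_0, a_1, ... (each step inverts the fractional part left over by the previous one):
  3 = 0*19 + 3, so a_0 = 0.
  19 = 6*3 + 1, so a_1 = 6.
  3 = 3*1 + 0, so a_2 = 3.
The remainder reaches 0 after 3 divisions, so the expansion has 3 partial quotients, read off in order.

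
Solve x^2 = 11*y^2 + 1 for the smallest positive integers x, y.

(x, y) = (10, 3)

First expand sqrt(11) as a continued fraction. With x_i = (sqrt(11) + m_i)/d_i and (m_0, d_0) = (0, 1): a_0 = floor(sqrt(11)) = 3, since 3^2 = 9 <= 11 < 16 = 4^2.
Iterate m_{i+1} = d_i*a_i - m_i, d_{i+1} = (11 - m_{i+1}^2)/d_i, a_{i+1} = floor((a_0 + m_{i+1})/d_{i+1}):
  m_1 = 1*3 - 0 = 3, d_1 = (11 - 3^2)/1 = 2/1 = 2, a_1 = floor((3 + 3)/2) = 3.
  m_2 = 2*3 - 3 = 3, d_2 = (11 - 3^2)/2 = 2/2 = 1, a_2 = floor((3 + 3)/1) = 6.
  m_3 = 1*6 - 3 = 3, d_3 = (11 - 3^2)/1 = 2/1 = 2: (m_3, d_3) = (m_1, d_1) = (3, 2), so from here the quotients repeat a_1, a_2; the period length is 2.
So sqrt(11) = [3; (3, 6)] with period length k = 2.
k is even, so the fundamental solution of x^2 - 11y^2 = 1 is (p_{k-1}, q_{k-1}) = (p_1, q_1); compute convergents through index 1.
Convergents (p_i = a_i*p_{i-1} + p_{i-2}, q_i = a_i*q_{i-1} + q_{i-2} with p_{-2}=0, p_{-1}=1, q_{-2}=1, q_{-1}=0):
  i=0: a_0=3, p_0 = 3*1 + 0 = 3, q_0 = 3*0 + 1 = 1.
  i=1: a_1=3, p_1 = 3*3 + 1 = 10, q_1 = 3*1 + 0 = 3.
Check: 10^2 - 11*3^2 = 100 - 99 = 1, so (x, y) = (10, 3) solves the equation, and by the theorem it is the least positive solution.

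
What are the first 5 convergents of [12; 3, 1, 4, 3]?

Using the convergent recurrence p_i = a_i*p_{i-1} + p_{i-2}, q_i = a_i*q_{i-1} + q_{i-2} with p_{-2}=0, p_{-1}=1, q_{-2}=1, q_{-1}=0:
  i=0: a_0=12, p_0 = 12*1 + 0 = 12, q_0 = 12*0 + 1 = 1.
  i=1: a_1=3, p_1 = 3*12 + 1 = 37, q_1 = 3*1 + 0 = 3.
  i=2: a_2=1, p_2 = 1*37 + 12 = 49, q_2 = 1*3 + 1 = 4.
  i=3: a_3=4, p_3 = 4*49 + 37 = 233, q_3 = 4*4 + 3 = 19.
  i=4: a_4=3, p_4 = 3*233 + 49 = 748, q_4 = 3*19 + 4 = 61.

12/1, 37/3, 49/4, 233/19, 748/61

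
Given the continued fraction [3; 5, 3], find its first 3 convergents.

Using the convergent recurrence p_i = a_i*p_{i-1} + p_{i-2}, q_i = a_i*q_{i-1} + q_{i-2} with p_{-2}=0, p_{-1}=1, q_{-2}=1, q_{-1}=0:
  i=0: a_0=3, p_0 = 3*1 + 0 = 3, q_0 = 3*0 + 1 = 1.
  i=1: a_1=5, p_1 = 5*3 + 1 = 16, q_1 = 5*1 + 0 = 5.
  i=2: a_2=3, p_2 = 3*16 + 3 = 51, q_2 = 3*5 + 1 = 16.

3/1, 16/5, 51/16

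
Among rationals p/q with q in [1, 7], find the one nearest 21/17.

Expand x = 21/17 as a continued fraction with the Euclidean algorithm:
  21 = 1*17 + 4, so a_0 = 1.
  17 = 4*4 + 1, so a_1 = 4.
  4 = 4*1 + 0, so a_2 = 4.
so x = [1; 4, 4].
Convergents (p_i = a_i*p_{i-1} + p_{i-2}, q_i = a_i*q_{i-1} + q_{i-2} with p_{-2}=0, p_{-1}=1, q_{-2}=1, q_{-1}=0), until the denominator exceeds 7:
  i=0: a_0=1, p_0 = 1*1 + 0 = 1, q_0 = 1*0 + 1 = 1.
  i=1: a_1=4, p_1 = 4*1 + 1 = 5, q_1 = 4*1 + 0 = 4.
  i=2: a_2=4, p_2 = 4*5 + 1 = 21, q_2 = 4*4 + 1 = 17.
q_2 = 17 > 7, so the last convergent with denominator <= 7 is p_1/q_1 = 5/4.
The closest fraction with denominator <= 7 is either p_1/q_1 or the intermediate fraction (k*p_1 + p_0)/(k*q_1 + q_0) with the largest k >= 1 whose denominator stays <= 7; these approach x as k grows, and every other convergent or intermediate fraction in range is farther away.
Largest k: floor((7 - q_0)/q_1) = floor((7 - 1)/4) = 1.
That gives (1*5 + 1)/(1*4 + 1) = 6/5.
Compare the errors: |x - 5/4| = |21*4 - 5*17|/(17*4) = 1/68, and |x - 6/5| = |21*5 - 6*17|/(17*5) = 3/85.
Cross-multiplying, 1*85 = 85 < 204 = 3*68, so 1/68 is smaller: the convergent 5/4 is closer to x than 6/5.

5/4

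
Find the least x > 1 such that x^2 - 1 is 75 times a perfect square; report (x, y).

First expand sqrt(75) as a continued fraction. With x_i = (sqrt(75) + m_i)/d_i and (m_0, d_0) = (0, 1): a_0 = floor(sqrt(75)) = 8, since 8^2 = 64 <= 75 < 81 = 9^2.
Iterate m_{i+1} = d_i*a_i - m_i, d_{i+1} = (75 - m_{i+1}^2)/d_i, a_{i+1} = floor((a_0 + m_{i+1})/d_{i+1}):
  m_1 = 1*8 - 0 = 8, d_1 = (75 - 8^2)/1 = 11/1 = 11, a_1 = floor((8 + 8)/11) = 1.
  m_2 = 11*1 - 8 = 3, d_2 = (75 - 3^2)/11 = 66/11 = 6, a_2 = floor((8 + 3)/6) = 1.
  m_3 = 6*1 - 3 = 3, d_3 = (75 - 3^2)/6 = 66/6 = 11, a_3 = floor((8 + 3)/11) = 1.
  m_4 = 11*1 - 3 = 8, d_4 = (75 - 8^2)/11 = 11/11 = 1, a_4 = floor((8 + 8)/1) = 16.
  m_5 = 1*16 - 8 = 8, d_5 = (75 - 8^2)/1 = 11/1 = 11: (m_5, d_5) = (m_1, d_1) = (8, 11), so from here the quotients repeat a_1, ..., a_4; the period length is 4.
So sqrt(75) = [8; (1, 1, 1, 16)] with period length k = 4.
k is even, so the fundamental solution of x^2 - 75y^2 = 1 is (p_{k-1}, q_{k-1}) = (p_3, q_3); compute convergents through index 3.
Convergents (p_i = a_i*p_{i-1} + p_{i-2}, q_i = a_i*q_{i-1} + q_{i-2} with p_{-2}=0, p_{-1}=1, q_{-2}=1, q_{-1}=0):
  i=0: a_0=8, p_0 = 8*1 + 0 = 8, q_0 = 8*0 + 1 = 1.
  i=1: a_1=1, p_1 = 1*8 + 1 = 9, q_1 = 1*1 + 0 = 1.
  i=2: a_2=1, p_2 = 1*9 + 8 = 17, q_2 = 1*1 + 1 = 2.
  i=3: a_3=1, p_3 = 1*17 + 9 = 26, q_3 = 1*2 + 1 = 3.
Check: 26^2 - 75*3^2 = 676 - 675 = 1, so (x, y) = (26, 3) solves the equation, and by the theorem it is the least positive solution.

(x, y) = (26, 3)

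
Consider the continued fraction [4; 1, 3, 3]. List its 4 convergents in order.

Using the convergent recurrence p_i = a_i*p_{i-1} + p_{i-2}, q_i = a_i*q_{i-1} + q_{i-2} with p_{-2}=0, p_{-1}=1, q_{-2}=1, q_{-1}=0:
  i=0: a_0=4, p_0 = 4*1 + 0 = 4, q_0 = 4*0 + 1 = 1.
  i=1: a_1=1, p_1 = 1*4 + 1 = 5, q_1 = 1*1 + 0 = 1.
  i=2: a_2=3, p_2 = 3*5 + 4 = 19, q_2 = 3*1 + 1 = 4.
  i=3: a_3=3, p_3 = 3*19 + 5 = 62, q_3 = 3*4 + 1 = 13.

4/1, 5/1, 19/4, 62/13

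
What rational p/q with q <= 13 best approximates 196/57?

31/9

Expand x = 196/57 as a continued fraction with the Euclidean algorithm:
  196 = 3*57 + 25, so a_0 = 3.
  57 = 2*25 + 7, so a_1 = 2.
  25 = 3*7 + 4, so a_2 = 3.
  7 = 1*4 + 3, so a_3 = 1.
  4 = 1*3 + 1, so a_4 = 1.
  3 = 3*1 + 0, so a_5 = 3.
so x = [3; 2, 3, 1, 1, 3].
Convergents (p_i = a_i*p_{i-1} + p_{i-2}, q_i = a_i*q_{i-1} + q_{i-2} with p_{-2}=0, p_{-1}=1, q_{-2}=1, q_{-1}=0), until the denominator exceeds 13:
  i=0: a_0=3, p_0 = 3*1 + 0 = 3, q_0 = 3*0 + 1 = 1.
  i=1: a_1=2, p_1 = 2*3 + 1 = 7, q_1 = 2*1 + 0 = 2.
  i=2: a_2=3, p_2 = 3*7 + 3 = 24, q_2 = 3*2 + 1 = 7.
  i=3: a_3=1, p_3 = 1*24 + 7 = 31, q_3 = 1*7 + 2 = 9.
  i=4: a_4=1, p_4 = 1*31 + 24 = 55, q_4 = 1*9 + 7 = 16.
q_4 = 16 > 13, so the last convergent with denominator <= 13 is p_3/q_3 = 31/9.
The closest fraction with denominator <= 13 is either p_3/q_3 or the intermediate fraction (k*p_3 + p_2)/(k*q_3 + q_2) with the largest k >= 1 whose denominator stays <= 13; these approach x as k grows, and every other convergent or intermediate fraction in range is farther away.
Largest k: floor((13 - q_2)/q_3) = floor((13 - 7)/9) = 0.
Since k = 0, no intermediate fraction beyond p_3/q_3 has denominator <= 13, so the convergent 31/9 is the closest (its error is |196*9 - 31*57|/(57*9) = 3/513).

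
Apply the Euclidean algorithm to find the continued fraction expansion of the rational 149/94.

Run the Euclidean algorithm on 149 and 94; the successive quotients are the partial quotients a_0, a_1, ... (each step inverts the fractional part left over by the previous one):
  149 = 1*94 + 55, so a_0 = 1.
  94 = 1*55 + 39, so a_1 = 1.
  55 = 1*39 + 16, so a_2 = 1.
  39 = 2*16 + 7, so a_3 = 2.
  16 = 2*7 + 2, so a_4 = 2.
  7 = 3*2 + 1, so a_5 = 3.
  2 = 2*1 + 0, so a_6 = 2.
The remainder reaches 0 after 7 divisions, so the expansion has 7 partial quotients, read off in order.

[1; 1, 1, 2, 2, 3, 2]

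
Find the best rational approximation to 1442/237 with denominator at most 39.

Expand x = 1442/237 as a continued fraction with the Euclidean algorithm:
  1442 = 6*237 + 20, so a_0 = 6.
  237 = 11*20 + 17, so a_1 = 11.
  20 = 1*17 + 3, so a_2 = 1.
  17 = 5*3 + 2, so a_3 = 5.
  3 = 1*2 + 1, so a_4 = 1.
  2 = 2*1 + 0, so a_5 = 2.
so x = [6; 11, 1, 5, 1, 2].
Convergents (p_i = a_i*p_{i-1} + p_{i-2}, q_i = a_i*q_{i-1} + q_{i-2} with p_{-2}=0, p_{-1}=1, q_{-2}=1, q_{-1}=0), until the denominator exceeds 39:
  i=0: a_0=6, p_0 = 6*1 + 0 = 6, q_0 = 6*0 + 1 = 1.
  i=1: a_1=11, p_1 = 11*6 + 1 = 67, q_1 = 11*1 + 0 = 11.
  i=2: a_2=1, p_2 = 1*67 + 6 = 73, q_2 = 1*11 + 1 = 12.
  i=3: a_3=5, p_3 = 5*73 + 67 = 432, q_3 = 5*12 + 11 = 71.
q_3 = 71 > 39, so the last convergent with denominator <= 39 is p_2/q_2 = 73/12.
The closest fraction with denominator <= 39 is either p_2/q_2 or the intermediate fraction (k*p_2 + p_1)/(k*q_2 + q_1) with the largest k >= 1 whose denominator stays <= 39; these approach x as k grows, and every other convergent or intermediate fraction in range is farther away.
Largest k: floor((39 - q_1)/q_2) = floor((39 - 11)/12) = 2.
That gives (2*73 + 67)/(2*12 + 11) = 213/35.
Compare the errors: |x - 73/12| = |1442*12 - 73*237|/(237*12) = 3/2844, and |x - 213/35| = |1442*35 - 213*237|/(237*35) = 11/8295.
Cross-multiplying, 3*8295 = 24885 < 31284 = 11*2844, so 3/2844 is smaller: the convergent 73/12 is closer to x than 213/35.

73/12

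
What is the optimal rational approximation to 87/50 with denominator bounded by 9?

Expand x = 87/50 as a continued fraction with the Euclidean algorithm:
  87 = 1*50 + 37, so a_0 = 1.
  50 = 1*37 + 13, so a_1 = 1.
  37 = 2*13 + 11, so a_2 = 2.
  13 = 1*11 + 2, so a_3 = 1.
  11 = 5*2 + 1, so a_4 = 5.
  2 = 2*1 + 0, so a_5 = 2.
so x = [1; 1, 2, 1, 5, 2].
Convergents (p_i = a_i*p_{i-1} + p_{i-2}, q_i = a_i*q_{i-1} + q_{i-2} with p_{-2}=0, p_{-1}=1, q_{-2}=1, q_{-1}=0), until the denominator exceeds 9:
  i=0: a_0=1, p_0 = 1*1 + 0 = 1, q_0 = 1*0 + 1 = 1.
  i=1: a_1=1, p_1 = 1*1 + 1 = 2, q_1 = 1*1 + 0 = 1.
  i=2: a_2=2, p_2 = 2*2 + 1 = 5, q_2 = 2*1 + 1 = 3.
  i=3: a_3=1, p_3 = 1*5 + 2 = 7, q_3 = 1*3 + 1 = 4.
  i=4: a_4=5, p_4 = 5*7 + 5 = 40, q_4 = 5*4 + 3 = 23.
q_4 = 23 > 9, so the last convergent with denominator <= 9 is p_3/q_3 = 7/4.
The closest fraction with denominator <= 9 is either p_3/q_3 or the intermediate fraction (k*p_3 + p_2)/(k*q_3 + q_2) with the largest k >= 1 whose denominator stays <= 9; these approach x as k grows, and every other convergent or intermediate fraction in range is farther away.
Largest k: floor((9 - q_2)/q_3) = floor((9 - 3)/4) = 1.
That gives (1*7 + 5)/(1*4 + 3) = 12/7.
Compare the errors: |x - 7/4| = |87*4 - 7*50|/(50*4) = 2/200, and |x - 12/7| = |87*7 - 12*50|/(50*7) = 9/350.
Cross-multiplying, 2*350 = 700 < 1800 = 9*200, so 2/200 is smaller: the convergent 7/4 is closer to x than 12/7.

7/4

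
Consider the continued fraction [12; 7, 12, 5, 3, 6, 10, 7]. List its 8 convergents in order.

Using the convergent recurrence p_i = a_i*p_{i-1} + p_{i-2}, q_i = a_i*q_{i-1} + q_{i-2} with p_{-2}=0, p_{-1}=1, q_{-2}=1, q_{-1}=0:
  i=0: a_0=12, p_0 = 12*1 + 0 = 12, q_0 = 12*0 + 1 = 1.
  i=1: a_1=7, p_1 = 7*12 + 1 = 85, q_1 = 7*1 + 0 = 7.
  i=2: a_2=12, p_2 = 12*85 + 12 = 1032, q_2 = 12*7 + 1 = 85.
  i=3: a_3=5, p_3 = 5*1032 + 85 = 5245, q_3 = 5*85 + 7 = 432.
  i=4: a_4=3, p_4 = 3*5245 + 1032 = 16767, q_4 = 3*432 + 85 = 1381.
  i=5: a_5=6, p_5 = 6*16767 + 5245 = 105847, q_5 = 6*1381 + 432 = 8718.
  i=6: a_6=10, p_6 = 10*105847 + 16767 = 1075237, q_6 = 10*8718 + 1381 = 88561.
  i=7: a_7=7, p_7 = 7*1075237 + 105847 = 7632506, q_7 = 7*88561 + 8718 = 628645.

12/1, 85/7, 1032/85, 5245/432, 16767/1381, 105847/8718, 1075237/88561, 7632506/628645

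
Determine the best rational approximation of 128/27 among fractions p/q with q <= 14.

Expand x = 128/27 as a continued fraction with the Euclidean algorithm:
  128 = 4*27 + 20, so a_0 = 4.
  27 = 1*20 + 7, so a_1 = 1.
  20 = 2*7 + 6, so a_2 = 2.
  7 = 1*6 + 1, so a_3 = 1.
  6 = 6*1 + 0, so a_4 = 6.
so x = [4; 1, 2, 1, 6].
Convergents (p_i = a_i*p_{i-1} + p_{i-2}, q_i = a_i*q_{i-1} + q_{i-2} with p_{-2}=0, p_{-1}=1, q_{-2}=1, q_{-1}=0), until the denominator exceeds 14:
  i=0: a_0=4, p_0 = 4*1 + 0 = 4, q_0 = 4*0 + 1 = 1.
  i=1: a_1=1, p_1 = 1*4 + 1 = 5, q_1 = 1*1 + 0 = 1.
  i=2: a_2=2, p_2 = 2*5 + 4 = 14, q_2 = 2*1 + 1 = 3.
  i=3: a_3=1, p_3 = 1*14 + 5 = 19, q_3 = 1*3 + 1 = 4.
  i=4: a_4=6, p_4 = 6*19 + 14 = 128, q_4 = 6*4 + 3 = 27.
q_4 = 27 > 14, so the last convergent with denominator <= 14 is p_3/q_3 = 19/4.
The closest fraction with denominator <= 14 is either p_3/q_3 or the intermediate fraction (k*p_3 + p_2)/(k*q_3 + q_2) with the largest k >= 1 whose denominator stays <= 14; these approach x as k grows, and every other convergent or intermediate fraction in range is farther away.
Largest k: floor((14 - q_2)/q_3) = floor((14 - 3)/4) = 2.
That gives (2*19 + 14)/(2*4 + 3) = 52/11.
Compare the errors: |x - 19/4| = |128*4 - 19*27|/(27*4) = 1/108, and |x - 52/11| = |128*11 - 52*27|/(27*11) = 4/297.
Cross-multiplying, 1*297 = 297 < 432 = 4*108, so 1/108 is smaller: the convergent 19/4 is closer to x than 52/11.

19/4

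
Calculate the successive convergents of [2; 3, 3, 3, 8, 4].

2/1, 7/3, 23/10, 76/33, 631/274, 2600/1129

Using the convergent recurrence p_i = a_i*p_{i-1} + p_{i-2}, q_i = a_i*q_{i-1} + q_{i-2} with p_{-2}=0, p_{-1}=1, q_{-2}=1, q_{-1}=0:
  i=0: a_0=2, p_0 = 2*1 + 0 = 2, q_0 = 2*0 + 1 = 1.
  i=1: a_1=3, p_1 = 3*2 + 1 = 7, q_1 = 3*1 + 0 = 3.
  i=2: a_2=3, p_2 = 3*7 + 2 = 23, q_2 = 3*3 + 1 = 10.
  i=3: a_3=3, p_3 = 3*23 + 7 = 76, q_3 = 3*10 + 3 = 33.
  i=4: a_4=8, p_4 = 8*76 + 23 = 631, q_4 = 8*33 + 10 = 274.
  i=5: a_5=4, p_5 = 4*631 + 76 = 2600, q_5 = 4*274 + 33 = 1129.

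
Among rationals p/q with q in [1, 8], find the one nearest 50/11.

Expand x = 50/11 as a continued fraction with the Euclidean algorithm:
  50 = 4*11 + 6, so a_0 = 4.
  11 = 1*6 + 5, so a_1 = 1.
  6 = 1*5 + 1, so a_2 = 1.
  5 = 5*1 + 0, so a_3 = 5.
so x = [4; 1, 1, 5].
Convergents (p_i = a_i*p_{i-1} + p_{i-2}, q_i = a_i*q_{i-1} + q_{i-2} with p_{-2}=0, p_{-1}=1, q_{-2}=1, q_{-1}=0), until the denominator exceeds 8:
  i=0: a_0=4, p_0 = 4*1 + 0 = 4, q_0 = 4*0 + 1 = 1.
  i=1: a_1=1, p_1 = 1*4 + 1 = 5, q_1 = 1*1 + 0 = 1.
  i=2: a_2=1, p_2 = 1*5 + 4 = 9, q_2 = 1*1 + 1 = 2.
  i=3: a_3=5, p_3 = 5*9 + 5 = 50, q_3 = 5*2 + 1 = 11.
q_3 = 11 > 8, so the last convergent with denominator <= 8 is p_2/q_2 = 9/2.
The closest fraction with denominator <= 8 is either p_2/q_2 or the intermediate fraction (k*p_2 + p_1)/(k*q_2 + q_1) with the largest k >= 1 whose denominator stays <= 8; these approach x as k grows, and every other convergent or intermediate fraction in range is farther away.
Largest k: floor((8 - q_1)/q_2) = floor((8 - 1)/2) = 3.
That gives (3*9 + 5)/(3*2 + 1) = 32/7.
Compare the errors: |x - 9/2| = |50*2 - 9*11|/(11*2) = 1/22, and |x - 32/7| = |50*7 - 32*11|/(11*7) = 2/77.
Cross-multiplying, 2*22 = 44 < 77 = 1*77, so 2/77 is smaller: the intermediate fraction 32/7 is closer to x than 9/2.

32/7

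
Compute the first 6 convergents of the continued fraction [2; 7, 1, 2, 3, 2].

Using the convergent recurrence p_i = a_i*p_{i-1} + p_{i-2}, q_i = a_i*q_{i-1} + q_{i-2} with p_{-2}=0, p_{-1}=1, q_{-2}=1, q_{-1}=0:
  i=0: a_0=2, p_0 = 2*1 + 0 = 2, q_0 = 2*0 + 1 = 1.
  i=1: a_1=7, p_1 = 7*2 + 1 = 15, q_1 = 7*1 + 0 = 7.
  i=2: a_2=1, p_2 = 1*15 + 2 = 17, q_2 = 1*7 + 1 = 8.
  i=3: a_3=2, p_3 = 2*17 + 15 = 49, q_3 = 2*8 + 7 = 23.
  i=4: a_4=3, p_4 = 3*49 + 17 = 164, q_4 = 3*23 + 8 = 77.
  i=5: a_5=2, p_5 = 2*164 + 49 = 377, q_5 = 2*77 + 23 = 177.

2/1, 15/7, 17/8, 49/23, 164/77, 377/177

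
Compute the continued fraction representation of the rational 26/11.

Run the Euclidean algorithm on 26 and 11; the successive quotients are the partial quotients a_0, a_1, ... (each step inverts the fractional part left over by the previous one):
  26 = 2*11 + 4, so a_0 = 2.
  11 = 2*4 + 3, so a_1 = 2.
  4 = 1*3 + 1, so a_2 = 1.
  3 = 3*1 + 0, so a_3 = 3.
The remainder reaches 0 after 4 divisions, so the expansion has 4 partial quotients, read off in order.

[2; 2, 1, 3]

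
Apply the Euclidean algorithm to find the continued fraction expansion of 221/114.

[1; 1, 15, 3, 2]

Run the Euclidean algorithm on 221 and 114; the successive quotients are the partial quotients a_0, a_1, ... (each step inverts the fractional part left over by the previous one):
  221 = 1*114 + 107, so a_0 = 1.
  114 = 1*107 + 7, so a_1 = 1.
  107 = 15*7 + 2, so a_2 = 15.
  7 = 3*2 + 1, so a_3 = 3.
  2 = 2*1 + 0, so a_4 = 2.
The remainder reaches 0 after 5 divisions, so the expansion has 5 partial quotients, read off in order.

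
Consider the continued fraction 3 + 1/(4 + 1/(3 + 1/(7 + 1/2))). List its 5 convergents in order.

Using the convergent recurrence p_i = a_i*p_{i-1} + p_{i-2}, q_i = a_i*q_{i-1} + q_{i-2} with p_{-2}=0, p_{-1}=1, q_{-2}=1, q_{-1}=0:
  i=0: a_0=3, p_0 = 3*1 + 0 = 3, q_0 = 3*0 + 1 = 1.
  i=1: a_1=4, p_1 = 4*3 + 1 = 13, q_1 = 4*1 + 0 = 4.
  i=2: a_2=3, p_2 = 3*13 + 3 = 42, q_2 = 3*4 + 1 = 13.
  i=3: a_3=7, p_3 = 7*42 + 13 = 307, q_3 = 7*13 + 4 = 95.
  i=4: a_4=2, p_4 = 2*307 + 42 = 656, q_4 = 2*95 + 13 = 203.

3/1, 13/4, 42/13, 307/95, 656/203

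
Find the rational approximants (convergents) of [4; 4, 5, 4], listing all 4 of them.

4/1, 17/4, 89/21, 373/88

Using the convergent recurrence p_i = a_i*p_{i-1} + p_{i-2}, q_i = a_i*q_{i-1} + q_{i-2} with p_{-2}=0, p_{-1}=1, q_{-2}=1, q_{-1}=0:
  i=0: a_0=4, p_0 = 4*1 + 0 = 4, q_0 = 4*0 + 1 = 1.
  i=1: a_1=4, p_1 = 4*4 + 1 = 17, q_1 = 4*1 + 0 = 4.
  i=2: a_2=5, p_2 = 5*17 + 4 = 89, q_2 = 5*4 + 1 = 21.
  i=3: a_3=4, p_3 = 4*89 + 17 = 373, q_3 = 4*21 + 4 = 88.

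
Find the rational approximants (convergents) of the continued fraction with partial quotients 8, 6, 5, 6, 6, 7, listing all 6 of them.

8/1, 49/6, 253/31, 1567/192, 9655/1183, 69152/8473

Using the convergent recurrence p_i = a_i*p_{i-1} + p_{i-2}, q_i = a_i*q_{i-1} + q_{i-2} with p_{-2}=0, p_{-1}=1, q_{-2}=1, q_{-1}=0:
  i=0: a_0=8, p_0 = 8*1 + 0 = 8, q_0 = 8*0 + 1 = 1.
  i=1: a_1=6, p_1 = 6*8 + 1 = 49, q_1 = 6*1 + 0 = 6.
  i=2: a_2=5, p_2 = 5*49 + 8 = 253, q_2 = 5*6 + 1 = 31.
  i=3: a_3=6, p_3 = 6*253 + 49 = 1567, q_3 = 6*31 + 6 = 192.
  i=4: a_4=6, p_4 = 6*1567 + 253 = 9655, q_4 = 6*192 + 31 = 1183.
  i=5: a_5=7, p_5 = 7*9655 + 1567 = 69152, q_5 = 7*1183 + 192 = 8473.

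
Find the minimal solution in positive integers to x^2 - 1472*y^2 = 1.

First expand sqrt(1472) as a continued fraction. With x_i = (sqrt(1472) + m_i)/d_i and (m_0, d_0) = (0, 1): a_0 = floor(sqrt(1472)) = 38, since 38^2 = 1444 <= 1472 < 1521 = 39^2.
Iterate m_{i+1} = d_i*a_i - m_i, d_{i+1} = (1472 - m_{i+1}^2)/d_i, a_{i+1} = floor((a_0 + m_{i+1})/d_{i+1}):
  m_1 = 1*38 - 0 = 38, d_1 = (1472 - 38^2)/1 = 28/1 = 28, a_1 = floor((38 + 38)/28) = 2.
  m_2 = 28*2 - 38 = 18, d_2 = (1472 - 18^2)/28 = 1148/28 = 41, a_2 = floor((38 + 18)/41) = 1.
  m_3 = 41*1 - 18 = 23, d_3 = (1472 - 23^2)/41 = 943/41 = 23, a_3 = floor((38 + 23)/23) = 2.
  m_4 = 23*2 - 23 = 23, d_4 = (1472 - 23^2)/23 = 943/23 = 41, a_4 = floor((38 + 23)/41) = 1.
  m_5 = 41*1 - 23 = 18, d_5 = (1472 - 18^2)/41 = 1148/41 = 28, a_5 = floor((38 + 18)/28) = 2.
  m_6 = 28*2 - 18 = 38, d_6 = (1472 - 38^2)/28 = 28/28 = 1, a_6 = floor((38 + 38)/1) = 76.
  m_7 = 1*76 - 38 = 38, d_7 = (1472 - 38^2)/1 = 28/1 = 28: (m_7, d_7) = (m_1, d_1) = (38, 28), so from here the quotients repeat a_1, ..., a_6; the period length is 6.
So sqrt(1472) = [38; (2, 1, 2, 1, 2, 76)] with period length k = 6.
k is even, so the fundamental solution of x^2 - 1472y^2 = 1 is (p_{k-1}, q_{k-1}) = (p_5, q_5); compute convergents through index 5.
Convergents (p_i = a_i*p_{i-1} + p_{i-2}, q_i = a_i*q_{i-1} + q_{i-2} with p_{-2}=0, p_{-1}=1, q_{-2}=1, q_{-1}=0):
  i=0: a_0=38, p_0 = 38*1 + 0 = 38, q_0 = 38*0 + 1 = 1.
  i=1: a_1=2, p_1 = 2*38 + 1 = 77, q_1 = 2*1 + 0 = 2.
  i=2: a_2=1, p_2 = 1*77 + 38 = 115, q_2 = 1*2 + 1 = 3.
  i=3: a_3=2, p_3 = 2*115 + 77 = 307, q_3 = 2*3 + 2 = 8.
  i=4: a_4=1, p_4 = 1*307 + 115 = 422, q_4 = 1*8 + 3 = 11.
  i=5: a_5=2, p_5 = 2*422 + 307 = 1151, q_5 = 2*11 + 8 = 30.
Check: 1151^2 - 1472*30^2 = 1324801 - 1324800 = 1, so (x, y) = (1151, 30) solves the equation, and by the theorem it is the least positive solution.

(x, y) = (1151, 30)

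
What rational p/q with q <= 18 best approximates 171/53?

29/9

Expand x = 171/53 as a continued fraction with the Euclidean algorithm:
  171 = 3*53 + 12, so a_0 = 3.
  53 = 4*12 + 5, so a_1 = 4.
  12 = 2*5 + 2, so a_2 = 2.
  5 = 2*2 + 1, so a_3 = 2.
  2 = 2*1 + 0, so a_4 = 2.
so x = [3; 4, 2, 2, 2].
Convergents (p_i = a_i*p_{i-1} + p_{i-2}, q_i = a_i*q_{i-1} + q_{i-2} with p_{-2}=0, p_{-1}=1, q_{-2}=1, q_{-1}=0), until the denominator exceeds 18:
  i=0: a_0=3, p_0 = 3*1 + 0 = 3, q_0 = 3*0 + 1 = 1.
  i=1: a_1=4, p_1 = 4*3 + 1 = 13, q_1 = 4*1 + 0 = 4.
  i=2: a_2=2, p_2 = 2*13 + 3 = 29, q_2 = 2*4 + 1 = 9.
  i=3: a_3=2, p_3 = 2*29 + 13 = 71, q_3 = 2*9 + 4 = 22.
q_3 = 22 > 18, so the last convergent with denominator <= 18 is p_2/q_2 = 29/9.
The closest fraction with denominator <= 18 is either p_2/q_2 or the intermediate fraction (k*p_2 + p_1)/(k*q_2 + q_1) with the largest k >= 1 whose denominator stays <= 18; these approach x as k grows, and every other convergent or intermediate fraction in range is farther away.
Largest k: floor((18 - q_1)/q_2) = floor((18 - 4)/9) = 1.
That gives (1*29 + 13)/(1*9 + 4) = 42/13.
Compare the errors: |x - 29/9| = |171*9 - 29*53|/(53*9) = 2/477, and |x - 42/13| = |171*13 - 42*53|/(53*13) = 3/689.
Cross-multiplying, 2*689 = 1378 < 1431 = 3*477, so 2/477 is smaller: the convergent 29/9 is closer to x than 42/13.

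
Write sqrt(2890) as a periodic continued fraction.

[53; (1, 3, 6, 1, 11, 11, 1, 6, 3, 1, 106)]

Write x_i = (sqrt(2890) + m_i)/d_i with (m_0, d_0) = (0, 1). a_0 = floor(sqrt(2890)) = 53, since 53^2 = 2809 <= 2890 < 2916 = 54^2.
Iterate m_{i+1} = d_i*a_i - m_i, d_{i+1} = (2890 - m_{i+1}^2)/d_i, a_{i+1} = floor((a_0 + m_{i+1})/d_{i+1}):
  m_1 = 1*53 - 0 = 53, d_1 = (2890 - 53^2)/1 = 81/1 = 81, a_1 = floor((53 + 53)/81) = 1.
  m_2 = 81*1 - 53 = 28, d_2 = (2890 - 28^2)/81 = 2106/81 = 26, a_2 = floor((53 + 28)/26) = 3.
  m_3 = 26*3 - 28 = 50, d_3 = (2890 - 50^2)/26 = 390/26 = 15, a_3 = floor((53 + 50)/15) = 6.
  m_4 = 15*6 - 50 = 40, d_4 = (2890 - 40^2)/15 = 1290/15 = 86, a_4 = floor((53 + 40)/86) = 1.
  m_5 = 86*1 - 40 = 46, d_5 = (2890 - 46^2)/86 = 774/86 = 9, a_5 = floor((53 + 46)/9) = 11.
  m_6 = 9*11 - 46 = 53, d_6 = (2890 - 53^2)/9 = 81/9 = 9, a_6 = floor((53 + 53)/9) = 11.
  m_7 = 9*11 - 53 = 46, d_7 = (2890 - 46^2)/9 = 774/9 = 86, a_7 = floor((53 + 46)/86) = 1.
  m_8 = 86*1 - 46 = 40, d_8 = (2890 - 40^2)/86 = 1290/86 = 15, a_8 = floor((53 + 40)/15) = 6.
  m_9 = 15*6 - 40 = 50, d_9 = (2890 - 50^2)/15 = 390/15 = 26, a_9 = floor((53 + 50)/26) = 3.
  m_10 = 26*3 - 50 = 28, d_10 = (2890 - 28^2)/26 = 2106/26 = 81, a_10 = floor((53 + 28)/81) = 1.
  m_11 = 81*1 - 28 = 53, d_11 = (2890 - 53^2)/81 = 81/81 = 1, a_11 = floor((53 + 53)/1) = 106.
  m_12 = 1*106 - 53 = 53, d_12 = (2890 - 53^2)/1 = 81/1 = 81: (m_12, d_12) = (m_1, d_1) = (53, 81), so from here the quotients repeat a_1, ..., a_11; the period length is 11.
Hence the expansion of sqrt(2890) is a_0 = 53 followed by the repeating block 1, 3, 6, 1, 11, 11, 1, 6, 3, 1, 106 (period 11).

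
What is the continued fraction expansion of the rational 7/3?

Run the Euclidean algorithm on 7 and 3; the successive quotients are the partial quotients a_0, a_1, ... (each step inverts the fractional part left over by the previous one):
  7 = 2*3 + 1, so a_0 = 2.
  3 = 3*1 + 0, so a_1 = 3.
The remainder reaches 0 after 2 divisions, so the expansion has 2 partial quotients, read off in order.

[2; 3]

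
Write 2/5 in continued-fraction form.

Run the Euclidean algorithm on 2 and 5; the successive quotients are the partial quotients a_0, a_1, ... (each step inverts the fractional part left over by the previous one):
  2 = 0*5 + 2, so a_0 = 0.
  5 = 2*2 + 1, so a_1 = 2.
  2 = 2*1 + 0, so a_2 = 2.
The remainder reaches 0 after 3 divisions, so the expansion has 3 partial quotients, read off in order.

[0; 2, 2]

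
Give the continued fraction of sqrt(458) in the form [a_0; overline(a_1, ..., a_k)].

Write x_i = (sqrt(458) + m_i)/d_i with (m_0, d_0) = (0, 1). a_0 = floor(sqrt(458)) = 21, since 21^2 = 441 <= 458 < 484 = 22^2.
Iterate m_{i+1} = d_i*a_i - m_i, d_{i+1} = (458 - m_{i+1}^2)/d_i, a_{i+1} = floor((a_0 + m_{i+1})/d_{i+1}):
  m_1 = 1*21 - 0 = 21, d_1 = (458 - 21^2)/1 = 17/1 = 17, a_1 = floor((21 + 21)/17) = 2.
  m_2 = 17*2 - 21 = 13, d_2 = (458 - 13^2)/17 = 289/17 = 17, a_2 = floor((21 + 13)/17) = 2.
  m_3 = 17*2 - 13 = 21, d_3 = (458 - 21^2)/17 = 17/17 = 1, a_3 = floor((21 + 21)/1) = 42.
  m_4 = 1*42 - 21 = 21, d_4 = (458 - 21^2)/1 = 17/1 = 17: (m_4, d_4) = (m_1, d_1) = (21, 17), so from here the quotients repeat a_1, ..., a_3; the period length is 3.
Hence the expansion of sqrt(458) is a_0 = 21 followed by the repeating block 2, 2, 42 (period 3).

[21; overline(2, 2, 42)]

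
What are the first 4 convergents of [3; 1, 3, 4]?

Using the convergent recurrence p_i = a_i*p_{i-1} + p_{i-2}, q_i = a_i*q_{i-1} + q_{i-2} with p_{-2}=0, p_{-1}=1, q_{-2}=1, q_{-1}=0:
  i=0: a_0=3, p_0 = 3*1 + 0 = 3, q_0 = 3*0 + 1 = 1.
  i=1: a_1=1, p_1 = 1*3 + 1 = 4, q_1 = 1*1 + 0 = 1.
  i=2: a_2=3, p_2 = 3*4 + 3 = 15, q_2 = 3*1 + 1 = 4.
  i=3: a_3=4, p_3 = 4*15 + 4 = 64, q_3 = 4*4 + 1 = 17.

3/1, 4/1, 15/4, 64/17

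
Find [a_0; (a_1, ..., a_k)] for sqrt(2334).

Write x_i = (sqrt(2334) + m_i)/d_i with (m_0, d_0) = (0, 1). a_0 = floor(sqrt(2334)) = 48, since 48^2 = 2304 <= 2334 < 2401 = 49^2.
Iterate m_{i+1} = d_i*a_i - m_i, d_{i+1} = (2334 - m_{i+1}^2)/d_i, a_{i+1} = floor((a_0 + m_{i+1})/d_{i+1}):
  m_1 = 1*48 - 0 = 48, d_1 = (2334 - 48^2)/1 = 30/1 = 30, a_1 = floor((48 + 48)/30) = 3.
  m_2 = 30*3 - 48 = 42, d_2 = (2334 - 42^2)/30 = 570/30 = 19, a_2 = floor((48 + 42)/19) = 4.
  m_3 = 19*4 - 42 = 34, d_3 = (2334 - 34^2)/19 = 1178/19 = 62, a_3 = floor((48 + 34)/62) = 1.
  m_4 = 62*1 - 34 = 28, d_4 = (2334 - 28^2)/62 = 1550/62 = 25, a_4 = floor((48 + 28)/25) = 3.
  m_5 = 25*3 - 28 = 47, d_5 = (2334 - 47^2)/25 = 125/25 = 5, a_5 = floor((48 + 47)/5) = 19.
  m_6 = 5*19 - 47 = 48, d_6 = (2334 - 48^2)/5 = 30/5 = 6, a_6 = floor((48 + 48)/6) = 16.
  m_7 = 6*16 - 48 = 48, d_7 = (2334 - 48^2)/6 = 30/6 = 5, a_7 = floor((48 + 48)/5) = 19.
  m_8 = 5*19 - 48 = 47, d_8 = (2334 - 47^2)/5 = 125/5 = 25, a_8 = floor((48 + 47)/25) = 3.
  m_9 = 25*3 - 47 = 28, d_9 = (2334 - 28^2)/25 = 1550/25 = 62, a_9 = floor((48 + 28)/62) = 1.
  m_10 = 62*1 - 28 = 34, d_10 = (2334 - 34^2)/62 = 1178/62 = 19, a_10 = floor((48 + 34)/19) = 4.
  m_11 = 19*4 - 34 = 42, d_11 = (2334 - 42^2)/19 = 570/19 = 30, a_11 = floor((48 + 42)/30) = 3.
  m_12 = 30*3 - 42 = 48, d_12 = (2334 - 48^2)/30 = 30/30 = 1, a_12 = floor((48 + 48)/1) = 96.
  m_13 = 1*96 - 48 = 48, d_13 = (2334 - 48^2)/1 = 30/1 = 30: (m_13, d_13) = (m_1, d_1) = (48, 30), so from here the quotients repeat a_1, ..., a_12; the period length is 12.
Hence the expansion of sqrt(2334) is a_0 = 48 followed by the repeating block 3, 4, 1, 3, 19, 16, 19, 3, 1, 4, 3, 96 (period 12).

[48; (3, 4, 1, 3, 19, 16, 19, 3, 1, 4, 3, 96)]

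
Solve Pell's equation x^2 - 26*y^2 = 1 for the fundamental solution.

(x, y) = (51, 10)

First expand sqrt(26) as a continued fraction. With x_i = (sqrt(26) + m_i)/d_i and (m_0, d_0) = (0, 1): a_0 = floor(sqrt(26)) = 5, since 5^2 = 25 <= 26 < 36 = 6^2.
Iterate m_{i+1} = d_i*a_i - m_i, d_{i+1} = (26 - m_{i+1}^2)/d_i, a_{i+1} = floor((a_0 + m_{i+1})/d_{i+1}):
  m_1 = 1*5 - 0 = 5, d_1 = (26 - 5^2)/1 = 1/1 = 1, a_1 = floor((5 + 5)/1) = 10.
  m_2 = 1*10 - 5 = 5, d_2 = (26 - 5^2)/1 = 1/1 = 1: (m_2, d_2) = (m_1, d_1) = (5, 1), so from here the quotient a_1 repeats; the period length is 1.
So sqrt(26) = [5; (10)] with period length k = 1.
k is odd, so (p_{k-1}, q_{k-1}) only solves x^2 - 26y^2 = -1 and the fundamental solution of x^2 - 26y^2 = 1 is (p_{2k-1}, q_{2k-1}) = (p_1, q_1); compute convergents through index 1, running through the period twice.
Convergents (p_i = a_i*p_{i-1} + p_{i-2}, q_i = a_i*q_{i-1} + q_{i-2} with p_{-2}=0, p_{-1}=1, q_{-2}=1, q_{-1}=0):
  i=0: a_0=5, p_0 = 5*1 + 0 = 5, q_0 = 5*0 + 1 = 1.
  i=1: a_1=10, p_1 = 10*5 + 1 = 51, q_1 = 10*1 + 0 = 10.
Indeed p_0^2 - 26*q_0^2 = 25 - 26 = -1, not +1.
Check: 51^2 - 26*10^2 = 2601 - 2600 = 1, so (x, y) = (51, 10) solves the equation, and by the theorem it is the least positive solution.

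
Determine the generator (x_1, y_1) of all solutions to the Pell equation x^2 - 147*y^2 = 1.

(x, y) = (97, 8)

First expand sqrt(147) as a continued fraction. With x_i = (sqrt(147) + m_i)/d_i and (m_0, d_0) = (0, 1): a_0 = floor(sqrt(147)) = 12, since 12^2 = 144 <= 147 < 169 = 13^2.
Iterate m_{i+1} = d_i*a_i - m_i, d_{i+1} = (147 - m_{i+1}^2)/d_i, a_{i+1} = floor((a_0 + m_{i+1})/d_{i+1}):
  m_1 = 1*12 - 0 = 12, d_1 = (147 - 12^2)/1 = 3/1 = 3, a_1 = floor((12 + 12)/3) = 8.
  m_2 = 3*8 - 12 = 12, d_2 = (147 - 12^2)/3 = 3/3 = 1, a_2 = floor((12 + 12)/1) = 24.
  m_3 = 1*24 - 12 = 12, d_3 = (147 - 12^2)/1 = 3/1 = 3: (m_3, d_3) = (m_1, d_1) = (12, 3), so from here the quotients repeat a_1, a_2; the period length is 2.
So sqrt(147) = [12; (8, 24)] with period length k = 2.
k is even, so the fundamental solution of x^2 - 147y^2 = 1 is (p_{k-1}, q_{k-1}) = (p_1, q_1); compute convergents through index 1.
Convergents (p_i = a_i*p_{i-1} + p_{i-2}, q_i = a_i*q_{i-1} + q_{i-2} with p_{-2}=0, p_{-1}=1, q_{-2}=1, q_{-1}=0):
  i=0: a_0=12, p_0 = 12*1 + 0 = 12, q_0 = 12*0 + 1 = 1.
  i=1: a_1=8, p_1 = 8*12 + 1 = 97, q_1 = 8*1 + 0 = 8.
Check: 97^2 - 147*8^2 = 9409 - 9408 = 1, so (x, y) = (97, 8) solves the equation, and by the theorem it is the least positive solution.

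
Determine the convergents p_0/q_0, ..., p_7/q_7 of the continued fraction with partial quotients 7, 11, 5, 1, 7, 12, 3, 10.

Using the convergent recurrence p_i = a_i*p_{i-1} + p_{i-2}, q_i = a_i*q_{i-1} + q_{i-2} with p_{-2}=0, p_{-1}=1, q_{-2}=1, q_{-1}=0:
  i=0: a_0=7, p_0 = 7*1 + 0 = 7, q_0 = 7*0 + 1 = 1.
  i=1: a_1=11, p_1 = 11*7 + 1 = 78, q_1 = 11*1 + 0 = 11.
  i=2: a_2=5, p_2 = 5*78 + 7 = 397, q_2 = 5*11 + 1 = 56.
  i=3: a_3=1, p_3 = 1*397 + 78 = 475, q_3 = 1*56 + 11 = 67.
  i=4: a_4=7, p_4 = 7*475 + 397 = 3722, q_4 = 7*67 + 56 = 525.
  i=5: a_5=12, p_5 = 12*3722 + 475 = 45139, q_5 = 12*525 + 67 = 6367.
  i=6: a_6=3, p_6 = 3*45139 + 3722 = 139139, q_6 = 3*6367 + 525 = 19626.
  i=7: a_7=10, p_7 = 10*139139 + 45139 = 1436529, q_7 = 10*19626 + 6367 = 202627.

7/1, 78/11, 397/56, 475/67, 3722/525, 45139/6367, 139139/19626, 1436529/202627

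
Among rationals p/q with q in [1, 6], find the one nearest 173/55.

Expand x = 173/55 as a continued fraction with the Euclidean algorithm:
  173 = 3*55 + 8, so a_0 = 3.
  55 = 6*8 + 7, so a_1 = 6.
  8 = 1*7 + 1, so a_2 = 1.
  7 = 7*1 + 0, so a_3 = 7.
so x = [3; 6, 1, 7].
Convergents (p_i = a_i*p_{i-1} + p_{i-2}, q_i = a_i*q_{i-1} + q_{i-2} with p_{-2}=0, p_{-1}=1, q_{-2}=1, q_{-1}=0), until the denominator exceeds 6:
  i=0: a_0=3, p_0 = 3*1 + 0 = 3, q_0 = 3*0 + 1 = 1.
  i=1: a_1=6, p_1 = 6*3 + 1 = 19, q_1 = 6*1 + 0 = 6.
  i=2: a_2=1, p_2 = 1*19 + 3 = 22, q_2 = 1*6 + 1 = 7.
q_2 = 7 > 6, so the last convergent with denominator <= 6 is p_1/q_1 = 19/6.
The closest fraction with denominator <= 6 is either p_1/q_1 or the intermediate fraction (k*p_1 + p_0)/(k*q_1 + q_0) with the largest k >= 1 whose denominator stays <= 6; these approach x as k grows, and every other convergent or intermediate fraction in range is farther away.
Largest k: floor((6 - q_0)/q_1) = floor((6 - 1)/6) = 0.
Since k = 0, no intermediate fraction beyond p_1/q_1 has denominator <= 6, so the convergent 19/6 is the closest (its error is |173*6 - 19*55|/(55*6) = 7/330).

19/6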